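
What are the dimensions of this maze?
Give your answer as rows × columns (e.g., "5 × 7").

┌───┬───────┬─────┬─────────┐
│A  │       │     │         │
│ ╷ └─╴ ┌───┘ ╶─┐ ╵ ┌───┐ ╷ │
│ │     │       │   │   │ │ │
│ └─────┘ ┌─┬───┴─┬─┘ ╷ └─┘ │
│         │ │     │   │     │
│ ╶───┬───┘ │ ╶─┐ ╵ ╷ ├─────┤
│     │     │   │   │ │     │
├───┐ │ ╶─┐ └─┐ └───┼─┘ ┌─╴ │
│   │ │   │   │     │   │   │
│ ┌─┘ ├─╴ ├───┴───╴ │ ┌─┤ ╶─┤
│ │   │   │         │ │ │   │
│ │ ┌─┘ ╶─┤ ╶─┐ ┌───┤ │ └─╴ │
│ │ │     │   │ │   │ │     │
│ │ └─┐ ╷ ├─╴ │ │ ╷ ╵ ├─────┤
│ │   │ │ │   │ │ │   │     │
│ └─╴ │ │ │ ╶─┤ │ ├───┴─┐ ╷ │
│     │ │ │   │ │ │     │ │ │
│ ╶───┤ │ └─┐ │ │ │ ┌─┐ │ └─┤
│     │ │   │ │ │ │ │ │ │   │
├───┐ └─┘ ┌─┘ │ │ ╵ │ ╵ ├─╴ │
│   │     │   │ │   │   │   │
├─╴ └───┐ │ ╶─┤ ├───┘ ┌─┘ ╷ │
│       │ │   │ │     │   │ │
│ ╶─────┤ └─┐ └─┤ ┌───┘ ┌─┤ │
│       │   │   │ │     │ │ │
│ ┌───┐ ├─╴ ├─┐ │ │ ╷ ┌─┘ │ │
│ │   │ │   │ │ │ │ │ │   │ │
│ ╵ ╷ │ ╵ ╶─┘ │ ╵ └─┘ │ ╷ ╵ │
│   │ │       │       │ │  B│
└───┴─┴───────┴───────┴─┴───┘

Counting the maze dimensions:
Rows (vertical): 15
Columns (horizontal): 14
Dimensions: 15 × 14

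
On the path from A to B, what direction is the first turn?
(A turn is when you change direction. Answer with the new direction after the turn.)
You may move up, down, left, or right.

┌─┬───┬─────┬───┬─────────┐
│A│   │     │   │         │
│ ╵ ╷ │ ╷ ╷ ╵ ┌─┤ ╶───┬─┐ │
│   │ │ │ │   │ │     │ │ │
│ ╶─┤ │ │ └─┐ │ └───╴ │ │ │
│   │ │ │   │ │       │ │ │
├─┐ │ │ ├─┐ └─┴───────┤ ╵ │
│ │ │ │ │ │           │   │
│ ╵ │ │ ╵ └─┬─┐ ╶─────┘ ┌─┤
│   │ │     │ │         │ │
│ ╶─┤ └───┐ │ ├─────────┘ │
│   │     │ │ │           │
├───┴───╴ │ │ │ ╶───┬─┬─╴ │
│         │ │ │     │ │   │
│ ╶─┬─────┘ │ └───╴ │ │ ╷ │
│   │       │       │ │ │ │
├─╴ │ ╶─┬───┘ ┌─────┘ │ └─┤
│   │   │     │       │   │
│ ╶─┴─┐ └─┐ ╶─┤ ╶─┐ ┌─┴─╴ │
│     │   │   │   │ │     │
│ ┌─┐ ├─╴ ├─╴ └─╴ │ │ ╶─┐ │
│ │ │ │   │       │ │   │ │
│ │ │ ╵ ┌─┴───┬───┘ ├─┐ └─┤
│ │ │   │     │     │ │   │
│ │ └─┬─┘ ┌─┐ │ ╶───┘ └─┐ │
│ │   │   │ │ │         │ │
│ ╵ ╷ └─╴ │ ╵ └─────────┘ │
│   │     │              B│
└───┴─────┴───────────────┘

Directions: down, right, up, right, down, down, down, down, down, right, right, down, left, left, left, left, down, right, down, left, down, down, down, down, down, right, up, right, down, right, right, up, up, right, right, down, down, right, right, right, right, right, right
First turn direction: right

Solution:

┌─┬───┬─────┬───┬─────────┐
│A│↱ ↓│     │   │         │
│ ╵ ╷ │ ╷ ╷ ╵ ┌─┤ ╶───┬─┐ │
│↳ ↑│↓│ │ │   │ │     │ │ │
│ ╶─┤ │ │ └─┐ │ └───╴ │ │ │
│   │↓│ │   │ │       │ │ │
├─┐ │ │ ├─┐ └─┴───────┤ ╵ │
│ │ │↓│ │ │           │   │
│ ╵ │ │ ╵ └─┬─┐ ╶─────┘ ┌─┤
│   │↓│     │ │         │ │
│ ╶─┤ └───┐ │ ├─────────┘ │
│   │↳ → ↓│ │ │           │
├───┴───╴ │ │ │ ╶───┬─┬─╴ │
│↓ ← ← ← ↲│ │ │     │ │   │
│ ╶─┬─────┘ │ └───╴ │ │ ╷ │
│↳ ↓│       │       │ │ │ │
├─╴ │ ╶─┬───┘ ┌─────┘ │ └─┤
│↓ ↲│   │     │       │   │
│ ╶─┴─┐ └─┐ ╶─┤ ╶─┐ ┌─┴─╴ │
│↓    │   │   │   │ │     │
│ ┌─┐ ├─╴ ├─╴ └─╴ │ │ ╶─┐ │
│↓│ │ │   │       │ │   │ │
│ │ │ ╵ ┌─┴───┬───┘ ├─┐ └─┤
│↓│ │   │↱ → ↓│     │ │   │
│ │ └─┬─┘ ┌─┐ │ ╶───┘ └─┐ │
│↓│↱ ↓│  ↑│ │↓│         │ │
│ ╵ ╷ └─╴ │ ╵ └─────────┘ │
│↳ ↑│↳ → ↑│  ↳ → → → → → B│
└───┴─────┴───────────────┘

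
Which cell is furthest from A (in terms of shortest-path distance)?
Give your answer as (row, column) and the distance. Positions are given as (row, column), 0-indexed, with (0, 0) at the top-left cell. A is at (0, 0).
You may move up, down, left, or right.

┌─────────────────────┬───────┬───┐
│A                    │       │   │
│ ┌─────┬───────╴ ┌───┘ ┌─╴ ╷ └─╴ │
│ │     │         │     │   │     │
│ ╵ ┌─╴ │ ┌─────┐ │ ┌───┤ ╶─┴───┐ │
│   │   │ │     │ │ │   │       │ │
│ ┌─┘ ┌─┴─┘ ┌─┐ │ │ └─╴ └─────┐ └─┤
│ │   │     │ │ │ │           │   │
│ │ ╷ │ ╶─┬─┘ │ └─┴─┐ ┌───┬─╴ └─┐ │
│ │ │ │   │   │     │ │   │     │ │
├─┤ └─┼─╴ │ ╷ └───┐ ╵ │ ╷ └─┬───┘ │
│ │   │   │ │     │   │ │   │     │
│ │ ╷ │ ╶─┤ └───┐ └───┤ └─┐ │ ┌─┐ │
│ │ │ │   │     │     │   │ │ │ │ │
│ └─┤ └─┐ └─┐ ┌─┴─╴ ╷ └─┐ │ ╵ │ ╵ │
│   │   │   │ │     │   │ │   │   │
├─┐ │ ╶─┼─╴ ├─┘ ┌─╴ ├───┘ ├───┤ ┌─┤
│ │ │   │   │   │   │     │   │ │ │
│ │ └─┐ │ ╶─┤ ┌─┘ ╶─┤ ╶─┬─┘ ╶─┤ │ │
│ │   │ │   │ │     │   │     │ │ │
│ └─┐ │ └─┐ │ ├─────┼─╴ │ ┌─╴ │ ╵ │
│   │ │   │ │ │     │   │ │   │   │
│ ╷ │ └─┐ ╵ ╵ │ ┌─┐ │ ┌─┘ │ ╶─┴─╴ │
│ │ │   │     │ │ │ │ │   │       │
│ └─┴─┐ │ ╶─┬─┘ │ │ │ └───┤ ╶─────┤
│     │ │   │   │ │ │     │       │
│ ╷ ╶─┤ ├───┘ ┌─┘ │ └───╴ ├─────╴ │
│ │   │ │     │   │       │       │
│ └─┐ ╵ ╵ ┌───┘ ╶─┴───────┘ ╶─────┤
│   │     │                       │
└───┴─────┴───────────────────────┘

Computing BFS distances from A to all cells:
Furthest cell: (5, 0)
Distance: 121 steps

Path from A to the furthest cell:

┌─────────────────────┬───────┬───┐
│A                    │↱ → ↓  │   │
│ ┌─────┬───────╴ ┌───┘ ┌─╴ ╷ └─╴ │
│↓│↱ → ↓│         │↱ → ↑│↓ ↲│     │
│ ╵ ┌─╴ │ ┌─────┐ │ ┌───┤ ╶─┴───┐ │
│↳ ↑│↓ ↲│ │↱ → ↓│ │↑│   │↳ → → ↓│ │
│ ┌─┘ ┌─┴─┘ ┌─┐ │ │ └─╴ └─────┐ └─┤
│ │↓ ↲│↱ → ↑│ │↓│ │↑ ↰        │↳ ↓│
│ │ ╷ │ ╶─┬─┘ │ └─┴─┐ ┌───┬─╴ └─┐ │
│ │↓│ │↑ ↰│   │↳ → ↓│↑│↓ ↰│     │↓│
├─┤ └─┼─╴ │ ╷ └───┐ ╵ │ ╷ └─┬───┘ │
│B│↳ ↓│↱ ↑│ │     │↳ ↑│↓│↑ ↰│↓ ← ↲│
│ │ ╷ │ ╶─┤ └───┐ └───┤ └─┐ │ ┌─┐ │
│↑│ │↓│↑ ↰│     │     │↳ ↓│↑│↓│ │ │
│ └─┤ └─┐ └─┐ ┌─┴─╴ ╷ └─┐ │ ╵ │ ╵ │
│↑ ↰│↓  │↑ ↰│ │     │   │↓│↑ ↲│   │
├─┐ │ ╶─┼─╴ ├─┘ ┌─╴ ├───┘ ├───┤ ┌─┤
│ │↑│↳ ↓│↱ ↑│   │   │↓ ← ↲│   │ │ │
│ │ └─┐ │ ╶─┤ ┌─┘ ╶─┤ ╶─┬─┘ ╶─┤ │ │
│ │↑ ↰│↓│↑ ↰│ │     │↳ ↓│     │ │ │
│ └─┐ │ └─┐ │ ├─────┼─╴ │ ┌─╴ │ ╵ │
│   │↑│↳ ↓│↑│ │↓ ← ↰│↓ ↲│ │   │   │
│ ╷ │ └─┐ ╵ ╵ │ ┌─┐ │ ┌─┘ │ ╶─┴─╴ │
│ │ │↑ ↰│↳ ↑  │↓│ │↑│↓│   │       │
│ └─┴─┐ │ ╶─┬─┘ │ │ │ └───┤ ╶─────┤
│     │↑│   │↓ ↲│ │↑│↳ → ↓│       │
│ ╷ ╶─┤ ├───┘ ┌─┘ │ └───╴ ├─────╴ │
│ │   │↑│↓ ← ↲│   │↑ ← ← ↲│       │
│ └─┐ ╵ ╵ ┌───┘ ╶─┴───────┘ ╶─────┤
│   │  ↑ ↲│                       │
└───┴─────┴───────────────────────┘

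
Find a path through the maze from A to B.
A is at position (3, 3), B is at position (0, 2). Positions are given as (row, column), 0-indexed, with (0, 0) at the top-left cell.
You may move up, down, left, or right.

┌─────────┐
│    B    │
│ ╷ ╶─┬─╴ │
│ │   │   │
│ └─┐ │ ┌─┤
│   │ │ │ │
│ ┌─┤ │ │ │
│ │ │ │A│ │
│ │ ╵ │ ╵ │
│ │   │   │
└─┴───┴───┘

Finding the shortest path from (3, 3) to (0, 2):
Path length: 6 steps
Directions: up → up → right → up → left → left

Solution:

┌─────────┐
│    B ← ↰│
│ ╷ ╶─┬─╴ │
│ │   │↱ ↑│
│ └─┐ │ ┌─┤
│   │ │↑│ │
│ ┌─┤ │ │ │
│ │ │ │A│ │
│ │ ╵ │ ╵ │
│ │   │   │
└─┴───┴───┘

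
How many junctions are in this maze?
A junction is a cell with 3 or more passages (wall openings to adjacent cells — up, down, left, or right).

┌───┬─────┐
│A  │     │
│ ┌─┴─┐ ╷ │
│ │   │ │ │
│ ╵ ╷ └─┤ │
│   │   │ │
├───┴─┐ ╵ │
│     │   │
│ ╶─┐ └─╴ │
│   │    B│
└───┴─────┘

Checking each cell for number of passages:

Junctions found (3+ passages):
  (0, 3): 3 passages
  (3, 4): 3 passages
Total junctions: 2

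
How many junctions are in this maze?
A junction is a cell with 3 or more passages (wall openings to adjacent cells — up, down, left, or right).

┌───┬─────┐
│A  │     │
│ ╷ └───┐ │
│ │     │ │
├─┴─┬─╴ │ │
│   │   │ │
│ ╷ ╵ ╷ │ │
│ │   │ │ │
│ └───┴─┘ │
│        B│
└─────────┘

Checking each cell for number of passages:

Junctions found (3+ passages):
  (2, 3): 3 passages
Total junctions: 1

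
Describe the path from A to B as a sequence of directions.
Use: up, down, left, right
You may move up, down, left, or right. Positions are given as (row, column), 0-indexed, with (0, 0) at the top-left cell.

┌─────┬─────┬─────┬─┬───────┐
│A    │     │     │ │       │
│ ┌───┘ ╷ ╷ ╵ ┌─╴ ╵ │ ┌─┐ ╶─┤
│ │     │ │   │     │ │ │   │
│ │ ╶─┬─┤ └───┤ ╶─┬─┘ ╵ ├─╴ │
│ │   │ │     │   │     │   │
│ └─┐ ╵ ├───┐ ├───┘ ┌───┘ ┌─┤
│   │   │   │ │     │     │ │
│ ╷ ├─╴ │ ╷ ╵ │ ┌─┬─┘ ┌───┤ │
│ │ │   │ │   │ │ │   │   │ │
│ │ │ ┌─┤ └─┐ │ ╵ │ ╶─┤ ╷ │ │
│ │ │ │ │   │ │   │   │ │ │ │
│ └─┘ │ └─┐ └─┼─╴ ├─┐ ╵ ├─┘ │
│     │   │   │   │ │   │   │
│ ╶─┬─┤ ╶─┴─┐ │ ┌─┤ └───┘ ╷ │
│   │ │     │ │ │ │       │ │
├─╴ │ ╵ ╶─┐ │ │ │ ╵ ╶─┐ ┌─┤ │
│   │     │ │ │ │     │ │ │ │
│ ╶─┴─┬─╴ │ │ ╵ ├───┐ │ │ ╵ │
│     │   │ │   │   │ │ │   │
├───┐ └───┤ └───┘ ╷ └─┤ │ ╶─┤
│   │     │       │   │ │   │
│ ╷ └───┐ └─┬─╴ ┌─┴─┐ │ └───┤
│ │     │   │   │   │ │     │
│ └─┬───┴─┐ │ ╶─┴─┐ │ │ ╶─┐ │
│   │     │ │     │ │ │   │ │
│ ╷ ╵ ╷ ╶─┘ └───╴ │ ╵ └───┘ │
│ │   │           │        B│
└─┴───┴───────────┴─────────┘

Finding the path and converting it to directions:
Path through cells: (0,0) → (1,0) → (2,0) → (3,0) → (4,0) → (5,0) → (6,0) → (7,0) → (7,1) → (8,1) → (8,0) → (9,0) → (9,1) → (9,2) → (10,2) → (10,3) → (10,4) → (11,4) → (11,5) → (12,5) → (13,5) → (13,6) → (13,7) → (13,8) → (12,8) → (12,7) → (12,6) → (11,6) → (11,7) → (10,7) → (10,8) → (9,8) → (9,9) → (10,9) → (10,10) → (11,10) → (12,10) → (13,10) → (13,11) → (13,12) → (13,13)
Directions: down, down, down, down, down, down, down, right, down, left, down, right, right, down, right, right, down, right, down, down, right, right, right, up, left, left, up, right, up, right, up, right, down, right, down, down, down, right, right, right

Solution:

┌─────┬─────┬─────┬─┬───────┐
│A    │     │     │ │       │
│ ┌───┘ ╷ ╷ ╵ ┌─╴ ╵ │ ┌─┐ ╶─┤
│↓│     │ │   │     │ │ │   │
│ │ ╶─┬─┤ └───┤ ╶─┬─┘ ╵ ├─╴ │
│↓│   │ │     │   │     │   │
│ └─┐ ╵ ├───┐ ├───┘ ┌───┘ ┌─┤
│↓  │   │   │ │     │     │ │
│ ╷ ├─╴ │ ╷ ╵ │ ┌─┬─┘ ┌───┤ │
│↓│ │   │ │   │ │ │   │   │ │
│ │ │ ┌─┤ └─┐ │ ╵ │ ╶─┤ ╷ │ │
│↓│ │ │ │   │ │   │   │ │ │ │
│ └─┘ │ └─┐ └─┼─╴ ├─┐ ╵ ├─┘ │
│↓    │   │   │   │ │   │   │
│ ╶─┬─┤ ╶─┴─┐ │ ┌─┤ └───┘ ╷ │
│↳ ↓│ │     │ │ │ │       │ │
├─╴ │ ╵ ╶─┐ │ │ │ ╵ ╶─┐ ┌─┤ │
│↓ ↲│     │ │ │ │     │ │ │ │
│ ╶─┴─┬─╴ │ │ ╵ ├───┐ │ │ ╵ │
│↳ → ↓│   │ │   │↱ ↓│ │ │   │
├───┐ └───┤ └───┘ ╷ └─┤ │ ╶─┤
│   │↳ → ↓│    ↱ ↑│↳ ↓│ │   │
│ ╷ └───┐ └─┬─╴ ┌─┴─┐ │ └───┤
│ │     │↳ ↓│↱ ↑│   │↓│     │
│ └─┬───┴─┐ │ ╶─┴─┐ │ │ ╶─┐ │
│   │     │↓│↑ ← ↰│ │↓│   │ │
│ ╷ ╵ ╷ ╶─┘ └───╴ │ ╵ └───┘ │
│ │   │    ↳ → → ↑│  ↳ → → B│
└─┴───┴───────────┴─────────┘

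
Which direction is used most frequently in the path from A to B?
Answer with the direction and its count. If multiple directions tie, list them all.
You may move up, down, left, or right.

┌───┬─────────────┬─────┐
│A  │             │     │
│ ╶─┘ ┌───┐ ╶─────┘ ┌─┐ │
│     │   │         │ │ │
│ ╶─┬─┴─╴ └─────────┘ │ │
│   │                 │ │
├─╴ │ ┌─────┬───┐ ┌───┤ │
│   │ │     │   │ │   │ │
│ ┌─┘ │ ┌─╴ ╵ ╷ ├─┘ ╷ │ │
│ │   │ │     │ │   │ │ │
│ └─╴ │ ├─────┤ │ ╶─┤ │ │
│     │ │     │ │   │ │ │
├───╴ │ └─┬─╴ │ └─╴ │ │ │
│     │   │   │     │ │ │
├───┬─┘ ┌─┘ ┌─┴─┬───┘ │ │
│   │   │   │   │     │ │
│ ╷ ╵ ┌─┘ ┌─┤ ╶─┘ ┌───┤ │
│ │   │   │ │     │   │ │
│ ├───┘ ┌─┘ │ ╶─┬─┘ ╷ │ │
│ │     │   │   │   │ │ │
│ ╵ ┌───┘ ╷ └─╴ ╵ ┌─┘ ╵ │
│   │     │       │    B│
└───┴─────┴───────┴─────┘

Directions: down, right, right, up, right, right, right, down, right, right, right, right, up, right, right, down, down, down, down, down, down, down, down, down, down
Counts: {'down': 12, 'right': 11, 'up': 2}
Most common: down (12 times)

Solution:

┌───┬─────────────┬─────┐
│A  │↱ → → ↓      │↱ → ↓│
│ ╶─┘ ┌───┐ ╶─────┘ ┌─┐ │
│↳ → ↑│   │↳ → → → ↑│ │↓│
│ ╶─┬─┴─╴ └─────────┘ │ │
│   │                 │↓│
├─╴ │ ┌─────┬───┐ ┌───┤ │
│   │ │     │   │ │   │↓│
│ ┌─┘ │ ┌─╴ ╵ ╷ ├─┘ ╷ │ │
│ │   │ │     │ │   │ │↓│
│ └─╴ │ ├─────┤ │ ╶─┤ │ │
│     │ │     │ │   │ │↓│
├───╴ │ └─┬─╴ │ └─╴ │ │ │
│     │   │   │     │ │↓│
├───┬─┘ ┌─┘ ┌─┴─┬───┘ │ │
│   │   │   │   │     │↓│
│ ╷ ╵ ┌─┘ ┌─┤ ╶─┘ ┌───┤ │
│ │   │   │ │     │   │↓│
│ ├───┘ ┌─┘ │ ╶─┬─┘ ╷ │ │
│ │     │   │   │   │ │↓│
│ ╵ ┌───┘ ╷ └─╴ ╵ ┌─┘ ╵ │
│   │     │       │    B│
└───┴─────┴───────┴─────┘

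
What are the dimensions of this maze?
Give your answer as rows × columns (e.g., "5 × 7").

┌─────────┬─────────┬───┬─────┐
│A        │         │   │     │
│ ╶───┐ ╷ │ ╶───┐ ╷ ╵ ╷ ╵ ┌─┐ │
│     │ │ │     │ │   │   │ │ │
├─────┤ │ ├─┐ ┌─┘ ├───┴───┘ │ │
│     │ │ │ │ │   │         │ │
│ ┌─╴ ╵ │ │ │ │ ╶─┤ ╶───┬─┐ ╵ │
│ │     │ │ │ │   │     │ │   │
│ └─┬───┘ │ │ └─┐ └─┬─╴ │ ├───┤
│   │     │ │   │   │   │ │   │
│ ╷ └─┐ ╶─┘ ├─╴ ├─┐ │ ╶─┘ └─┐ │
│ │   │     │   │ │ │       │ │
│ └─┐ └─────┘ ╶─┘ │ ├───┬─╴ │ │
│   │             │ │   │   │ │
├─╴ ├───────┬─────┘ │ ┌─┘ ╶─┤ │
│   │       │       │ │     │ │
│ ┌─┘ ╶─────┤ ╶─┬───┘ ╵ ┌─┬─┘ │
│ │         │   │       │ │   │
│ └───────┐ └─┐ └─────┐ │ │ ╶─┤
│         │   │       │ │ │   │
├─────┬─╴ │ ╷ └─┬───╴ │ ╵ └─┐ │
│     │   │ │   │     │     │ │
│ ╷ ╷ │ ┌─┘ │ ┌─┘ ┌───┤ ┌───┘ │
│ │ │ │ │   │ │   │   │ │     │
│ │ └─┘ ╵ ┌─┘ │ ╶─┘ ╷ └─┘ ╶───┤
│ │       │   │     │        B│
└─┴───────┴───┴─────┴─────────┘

Counting the maze dimensions:
Rows (vertical): 13
Columns (horizontal): 15
Dimensions: 13 × 15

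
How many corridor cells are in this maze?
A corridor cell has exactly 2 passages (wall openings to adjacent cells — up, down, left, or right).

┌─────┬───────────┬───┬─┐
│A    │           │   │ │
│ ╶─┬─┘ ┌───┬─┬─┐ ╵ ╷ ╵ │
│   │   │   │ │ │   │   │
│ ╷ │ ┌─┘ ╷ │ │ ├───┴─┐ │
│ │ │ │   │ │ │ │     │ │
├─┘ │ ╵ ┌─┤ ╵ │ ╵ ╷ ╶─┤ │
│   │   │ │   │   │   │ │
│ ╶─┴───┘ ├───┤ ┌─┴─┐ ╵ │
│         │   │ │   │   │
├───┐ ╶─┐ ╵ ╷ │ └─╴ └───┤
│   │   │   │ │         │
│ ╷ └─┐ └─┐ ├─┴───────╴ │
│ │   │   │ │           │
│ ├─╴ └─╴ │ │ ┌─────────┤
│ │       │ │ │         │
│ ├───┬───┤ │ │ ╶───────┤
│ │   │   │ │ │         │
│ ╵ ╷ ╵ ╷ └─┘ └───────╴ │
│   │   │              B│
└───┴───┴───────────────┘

Counting cells with exactly 2 passages:
Total corridor cells: 98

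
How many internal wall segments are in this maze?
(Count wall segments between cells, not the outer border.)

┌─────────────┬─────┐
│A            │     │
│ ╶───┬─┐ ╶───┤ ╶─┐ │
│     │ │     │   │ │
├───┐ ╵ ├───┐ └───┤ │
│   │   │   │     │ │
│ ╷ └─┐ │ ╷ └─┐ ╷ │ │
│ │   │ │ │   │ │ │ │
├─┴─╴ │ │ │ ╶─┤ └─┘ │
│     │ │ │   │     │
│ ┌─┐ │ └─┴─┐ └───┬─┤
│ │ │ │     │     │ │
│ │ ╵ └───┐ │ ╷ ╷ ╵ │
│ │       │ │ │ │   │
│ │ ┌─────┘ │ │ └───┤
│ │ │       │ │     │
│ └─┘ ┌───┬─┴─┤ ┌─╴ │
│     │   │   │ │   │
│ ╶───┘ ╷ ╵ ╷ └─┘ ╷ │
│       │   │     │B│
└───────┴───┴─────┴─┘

Counting internal wall segments:
Total internal walls: 81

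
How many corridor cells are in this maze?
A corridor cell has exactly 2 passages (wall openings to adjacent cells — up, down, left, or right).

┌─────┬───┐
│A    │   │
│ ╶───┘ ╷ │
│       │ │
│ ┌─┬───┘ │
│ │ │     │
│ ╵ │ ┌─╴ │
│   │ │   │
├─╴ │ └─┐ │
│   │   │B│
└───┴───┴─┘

Counting cells with exactly 2 passages:
Total corridor cells: 15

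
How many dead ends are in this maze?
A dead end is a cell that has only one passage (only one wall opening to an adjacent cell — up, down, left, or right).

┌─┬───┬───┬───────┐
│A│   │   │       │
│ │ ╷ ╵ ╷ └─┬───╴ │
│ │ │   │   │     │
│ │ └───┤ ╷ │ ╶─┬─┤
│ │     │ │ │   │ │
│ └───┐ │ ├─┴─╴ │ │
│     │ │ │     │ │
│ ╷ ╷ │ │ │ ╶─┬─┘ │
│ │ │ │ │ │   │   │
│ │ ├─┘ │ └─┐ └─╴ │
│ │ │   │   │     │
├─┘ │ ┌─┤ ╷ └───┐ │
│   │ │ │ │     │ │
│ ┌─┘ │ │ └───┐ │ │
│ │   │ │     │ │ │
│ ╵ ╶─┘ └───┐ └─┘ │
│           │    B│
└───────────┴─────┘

Checking each cell for number of passages:

Dead ends found at positions:
  (0, 0)
  (0, 5)
  (2, 5)
  (2, 8)
  (4, 2)
  (4, 7)
  (5, 0)
  (6, 3)
  (7, 7)
  (8, 5)
Total dead ends: 10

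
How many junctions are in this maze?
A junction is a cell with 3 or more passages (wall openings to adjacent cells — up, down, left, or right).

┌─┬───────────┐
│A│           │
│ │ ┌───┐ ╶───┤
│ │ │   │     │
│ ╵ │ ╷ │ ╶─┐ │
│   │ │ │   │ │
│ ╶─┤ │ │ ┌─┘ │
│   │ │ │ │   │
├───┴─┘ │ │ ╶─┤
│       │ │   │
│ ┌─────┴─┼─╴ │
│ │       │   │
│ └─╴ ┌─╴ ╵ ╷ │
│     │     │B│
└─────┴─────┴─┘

Checking each cell for number of passages:

Junctions found (3+ passages):
  (0, 4): 3 passages
  (1, 4): 3 passages
  (2, 0): 3 passages
  (2, 4): 3 passages
  (5, 2): 3 passages
  (5, 6): 3 passages
  (6, 4): 3 passages
Total junctions: 7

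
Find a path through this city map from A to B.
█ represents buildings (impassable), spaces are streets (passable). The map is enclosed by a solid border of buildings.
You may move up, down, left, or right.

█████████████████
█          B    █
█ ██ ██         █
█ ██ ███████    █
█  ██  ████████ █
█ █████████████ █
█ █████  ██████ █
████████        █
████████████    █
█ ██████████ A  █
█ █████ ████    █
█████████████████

Finding the shortest path from A to B:
Movement: cardinal only
Path length: 14 steps
Directions: up → up → right → right → up → up → up → up → up → up → left → left → left → left

Solution:

█████████████████
█          B←←←↰█
█ ██ ██        ↑█
█ ██ ███████   ↑█
█  ██  ████████↑█
█ █████████████↑█
█ █████  ██████↑█
████████     ↱→↑█
████████████ ↑  █
█ ██████████ A  █
█ █████ ████    █
█████████████████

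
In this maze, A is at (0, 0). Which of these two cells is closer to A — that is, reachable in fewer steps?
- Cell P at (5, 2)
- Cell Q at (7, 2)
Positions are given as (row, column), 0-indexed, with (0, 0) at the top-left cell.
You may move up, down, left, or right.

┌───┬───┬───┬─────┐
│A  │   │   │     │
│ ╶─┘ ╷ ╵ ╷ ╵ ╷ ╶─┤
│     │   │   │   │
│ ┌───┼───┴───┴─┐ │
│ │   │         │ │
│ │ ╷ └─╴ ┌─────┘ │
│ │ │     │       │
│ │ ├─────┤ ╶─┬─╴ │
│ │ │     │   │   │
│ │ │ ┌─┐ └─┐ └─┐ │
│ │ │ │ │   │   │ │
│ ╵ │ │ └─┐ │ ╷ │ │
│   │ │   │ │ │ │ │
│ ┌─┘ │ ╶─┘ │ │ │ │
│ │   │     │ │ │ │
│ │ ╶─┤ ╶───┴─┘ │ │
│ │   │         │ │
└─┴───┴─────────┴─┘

Shortest path A → P at (5, 2): 41 steps
Shortest path A → Q at (7, 2): 43 steps

P is closer (41 steps vs 43 steps).

Path to P:

┌───┬───┬───┬─────┐
│A  │↱ ↓│↱ ↓│↱ ↓  │
│ ╶─┘ ╷ ╵ ╷ ╵ ╷ ╶─┤
│↳ → ↑│↳ ↑│↳ ↑│↳ ↓│
│ ┌───┼───┴───┴─┐ │
│ │   │         │↓│
│ │ ╷ └─╴ ┌─────┘ │
│ │ │     │↓ ← ← ↲│
│ │ ├─────┤ ╶─┬─╴ │
│ │ │↓ ← ↰│↳ ↓│   │
│ │ │ ┌─┐ └─┐ └─┐ │
│ │ │P│ │↑ ↰│↳ ↓│ │
│ ╵ │ │ └─┐ │ ╷ │ │
│   │ │   │↑│ │↓│ │
│ ┌─┘ │ ╶─┘ │ │ │ │
│ │   │↱ → ↑│ │↓│ │
│ │ ╶─┤ ╶───┴─┘ │ │
│ │   │↑ ← ← ← ↲│ │
└─┴───┴─────────┴─┘

Path to Q:

┌───┬───┬───┬─────┐
│A  │↱ ↓│↱ ↓│↱ ↓  │
│ ╶─┘ ╷ ╵ ╷ ╵ ╷ ╶─┤
│↳ → ↑│↳ ↑│↳ ↑│↳ ↓│
│ ┌───┼───┴───┴─┐ │
│ │   │         │↓│
│ │ ╷ └─╴ ┌─────┘ │
│ │ │     │↓ ← ← ↲│
│ │ ├─────┤ ╶─┬─╴ │
│ │ │↓ ← ↰│↳ ↓│   │
│ │ │ ┌─┐ └─┐ └─┐ │
│ │ │↓│ │↑ ↰│↳ ↓│ │
│ ╵ │ │ └─┐ │ ╷ │ │
│   │↓│   │↑│ │↓│ │
│ ┌─┘ │ ╶─┘ │ │ │ │
│ │  Q│↱ → ↑│ │↓│ │
│ │ ╶─┤ ╶───┴─┘ │ │
│ │   │↑ ← ← ← ↲│ │
└─┴───┴─────────┴─┘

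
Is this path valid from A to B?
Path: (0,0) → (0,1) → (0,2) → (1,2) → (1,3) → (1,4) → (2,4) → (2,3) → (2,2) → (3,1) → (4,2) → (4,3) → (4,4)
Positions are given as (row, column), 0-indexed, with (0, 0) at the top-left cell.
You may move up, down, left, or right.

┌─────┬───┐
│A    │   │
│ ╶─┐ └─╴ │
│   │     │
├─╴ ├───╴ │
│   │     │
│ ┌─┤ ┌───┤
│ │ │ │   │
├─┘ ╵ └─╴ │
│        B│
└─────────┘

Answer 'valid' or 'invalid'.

Checking path validity:
Result: Invalid move at step 9: cannot move from (2, 2) to (3, 1).

invalid

Correct solution:

┌─────┬───┐
│A → ↓│   │
│ ╶─┐ └─╴ │
│   │↳ → ↓│
├─╴ ├───╴ │
│   │↓ ← ↲│
│ ┌─┤ ┌───┤
│ │ │↓│   │
├─┘ ╵ └─╴ │
│    ↳ → B│
└─────────┘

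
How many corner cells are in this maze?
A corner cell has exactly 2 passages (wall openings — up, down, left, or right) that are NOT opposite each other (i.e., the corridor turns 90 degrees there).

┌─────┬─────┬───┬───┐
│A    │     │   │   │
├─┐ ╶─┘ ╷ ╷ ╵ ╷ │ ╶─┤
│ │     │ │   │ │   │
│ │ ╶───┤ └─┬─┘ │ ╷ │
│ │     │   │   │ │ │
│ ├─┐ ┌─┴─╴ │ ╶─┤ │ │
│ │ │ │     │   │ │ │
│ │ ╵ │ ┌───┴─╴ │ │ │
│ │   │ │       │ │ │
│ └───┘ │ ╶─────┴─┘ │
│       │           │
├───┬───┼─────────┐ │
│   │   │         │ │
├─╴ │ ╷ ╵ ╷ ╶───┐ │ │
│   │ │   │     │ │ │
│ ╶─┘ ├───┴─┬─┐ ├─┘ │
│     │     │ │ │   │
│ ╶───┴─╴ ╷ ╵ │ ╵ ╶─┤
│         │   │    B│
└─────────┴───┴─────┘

Counting corner cells (2 non-opposite passages):
Total corners: 45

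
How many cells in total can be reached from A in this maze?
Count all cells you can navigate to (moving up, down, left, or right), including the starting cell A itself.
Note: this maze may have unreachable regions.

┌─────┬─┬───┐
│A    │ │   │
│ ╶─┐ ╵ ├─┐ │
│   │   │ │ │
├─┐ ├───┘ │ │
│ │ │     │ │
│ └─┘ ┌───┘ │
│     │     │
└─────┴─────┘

Using BFS/flood-fill to find all reachable cells from A:
Maze size: 4 × 6 = 24 total cells
15 cell(s) are walled off and cannot be reached from A.
Reachable cells: 9

Reachable region (· marks reachable cells):

┌─────┬─┬───┐
│A · ·│·│   │
│ ╶─┐ ╵ ├─┐ │
│· ·│· ·│ │ │
├─┐ ├───┘ │ │
│ │·│     │ │
│ └─┘ ┌───┘ │
│     │     │
└─────┴─────┘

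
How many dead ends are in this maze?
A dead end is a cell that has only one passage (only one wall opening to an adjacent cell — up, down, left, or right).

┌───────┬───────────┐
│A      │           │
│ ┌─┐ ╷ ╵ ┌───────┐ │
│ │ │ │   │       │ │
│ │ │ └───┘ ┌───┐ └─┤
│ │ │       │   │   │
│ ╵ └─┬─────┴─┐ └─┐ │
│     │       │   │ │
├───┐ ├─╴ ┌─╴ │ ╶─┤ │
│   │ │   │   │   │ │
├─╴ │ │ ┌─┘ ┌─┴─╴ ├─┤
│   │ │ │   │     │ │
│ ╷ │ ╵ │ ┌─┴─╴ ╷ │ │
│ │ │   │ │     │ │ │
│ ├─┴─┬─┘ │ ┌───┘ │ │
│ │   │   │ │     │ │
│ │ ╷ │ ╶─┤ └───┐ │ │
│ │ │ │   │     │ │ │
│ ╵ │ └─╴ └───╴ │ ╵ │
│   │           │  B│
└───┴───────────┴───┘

Checking each cell for number of passages:

Dead ends found at positions:
  (1, 1)
  (1, 9)
  (2, 6)
  (3, 3)
  (3, 8)
  (4, 0)
  (4, 9)
  (5, 6)
  (5, 9)
  (6, 1)
  (7, 6)
Total dead ends: 11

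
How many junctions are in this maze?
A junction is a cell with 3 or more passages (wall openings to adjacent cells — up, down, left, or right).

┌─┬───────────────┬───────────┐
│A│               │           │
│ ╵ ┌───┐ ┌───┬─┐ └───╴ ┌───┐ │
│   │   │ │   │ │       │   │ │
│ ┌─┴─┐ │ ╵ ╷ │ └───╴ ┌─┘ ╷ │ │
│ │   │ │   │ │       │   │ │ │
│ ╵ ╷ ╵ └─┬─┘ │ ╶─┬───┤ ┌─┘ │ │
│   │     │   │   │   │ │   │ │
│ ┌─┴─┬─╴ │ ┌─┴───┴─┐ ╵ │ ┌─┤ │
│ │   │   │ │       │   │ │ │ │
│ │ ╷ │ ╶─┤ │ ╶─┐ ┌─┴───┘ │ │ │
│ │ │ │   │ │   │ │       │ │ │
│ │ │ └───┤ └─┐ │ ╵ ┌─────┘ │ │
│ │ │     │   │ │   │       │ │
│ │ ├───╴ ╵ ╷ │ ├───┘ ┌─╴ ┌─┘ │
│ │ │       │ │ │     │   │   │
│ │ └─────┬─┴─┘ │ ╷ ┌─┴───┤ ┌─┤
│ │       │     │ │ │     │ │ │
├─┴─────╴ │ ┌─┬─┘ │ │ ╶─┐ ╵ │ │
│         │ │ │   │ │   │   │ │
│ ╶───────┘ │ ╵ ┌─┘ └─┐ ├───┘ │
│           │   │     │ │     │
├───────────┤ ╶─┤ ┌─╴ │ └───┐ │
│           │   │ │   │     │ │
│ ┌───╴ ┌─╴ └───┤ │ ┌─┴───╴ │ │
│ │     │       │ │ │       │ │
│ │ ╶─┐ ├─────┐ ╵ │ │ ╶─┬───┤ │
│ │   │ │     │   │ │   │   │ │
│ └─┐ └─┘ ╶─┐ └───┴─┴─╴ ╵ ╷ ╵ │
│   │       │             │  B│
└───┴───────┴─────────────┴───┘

Checking each cell for number of passages:

Junctions found (3+ passages):
  (0, 4): 3 passages
  (0, 11): 3 passages
  (1, 0): 3 passages
  (1, 10): 3 passages
  (2, 7): 3 passages
  (3, 0): 3 passages
  (3, 3): 3 passages
  (4, 8): 3 passages
  (6, 5): 3 passages
  (6, 12): 3 passages
  (7, 4): 3 passages
  (7, 9): 3 passages
  (10, 6): 3 passages
  (10, 9): 3 passages
  (10, 14): 3 passages
  (11, 3): 3 passages
  (12, 3): 3 passages
  (12, 5): 3 passages
  (14, 4): 3 passages
  (14, 11): 3 passages
Total junctions: 20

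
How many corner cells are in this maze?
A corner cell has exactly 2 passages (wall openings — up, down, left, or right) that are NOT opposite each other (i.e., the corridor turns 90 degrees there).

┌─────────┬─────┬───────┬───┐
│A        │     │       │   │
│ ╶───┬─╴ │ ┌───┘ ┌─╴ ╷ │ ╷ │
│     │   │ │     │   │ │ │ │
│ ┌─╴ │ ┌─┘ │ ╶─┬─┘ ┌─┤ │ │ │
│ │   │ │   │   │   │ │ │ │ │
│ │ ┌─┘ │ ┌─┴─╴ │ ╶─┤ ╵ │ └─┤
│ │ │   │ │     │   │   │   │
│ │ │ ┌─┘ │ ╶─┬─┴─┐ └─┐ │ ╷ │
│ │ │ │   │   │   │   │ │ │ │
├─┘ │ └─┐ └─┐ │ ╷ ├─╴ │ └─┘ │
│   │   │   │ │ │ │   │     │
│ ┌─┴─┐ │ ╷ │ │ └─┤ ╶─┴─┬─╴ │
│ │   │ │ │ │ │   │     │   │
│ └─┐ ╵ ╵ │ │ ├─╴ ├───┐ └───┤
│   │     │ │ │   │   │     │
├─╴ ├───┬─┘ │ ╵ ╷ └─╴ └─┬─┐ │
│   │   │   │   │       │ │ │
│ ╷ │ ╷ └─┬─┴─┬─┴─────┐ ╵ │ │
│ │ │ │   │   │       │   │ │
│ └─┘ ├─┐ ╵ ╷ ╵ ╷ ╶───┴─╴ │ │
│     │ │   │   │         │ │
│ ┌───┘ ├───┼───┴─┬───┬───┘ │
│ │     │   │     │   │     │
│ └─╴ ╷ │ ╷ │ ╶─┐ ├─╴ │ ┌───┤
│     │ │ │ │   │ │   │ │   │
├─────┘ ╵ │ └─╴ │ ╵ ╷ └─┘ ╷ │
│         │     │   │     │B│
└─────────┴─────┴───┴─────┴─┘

Counting corner cells (2 non-opposite passages):
Total corners: 100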